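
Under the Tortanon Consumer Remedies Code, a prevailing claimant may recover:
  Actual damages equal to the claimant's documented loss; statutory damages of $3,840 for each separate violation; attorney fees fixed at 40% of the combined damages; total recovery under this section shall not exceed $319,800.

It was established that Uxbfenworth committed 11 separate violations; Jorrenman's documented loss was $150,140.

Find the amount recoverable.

$269,332

Statutory damages: 11 × $3,840 = $42,240
Combined damages: $150,140 + $42,240 = $192,380
Attorney fees: 40% of $192,380 = $76,952
Total before cap: $192,380 + $76,952 = $269,332
Cap at $319,800: $269,332 is within the cap, no reduction.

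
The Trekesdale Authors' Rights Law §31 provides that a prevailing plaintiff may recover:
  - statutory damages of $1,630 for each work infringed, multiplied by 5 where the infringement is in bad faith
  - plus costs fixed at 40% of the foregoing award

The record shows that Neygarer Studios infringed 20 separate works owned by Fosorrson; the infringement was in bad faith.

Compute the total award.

Statutory damages: 20 × $1,630 = $32,600
Multiplied by 5: 5 × $32,600 = $163,000
Costs: 40% of $163,000 = $65,200
Award plus costs: $163,000 + $65,200 = $228,200

Award: $228,200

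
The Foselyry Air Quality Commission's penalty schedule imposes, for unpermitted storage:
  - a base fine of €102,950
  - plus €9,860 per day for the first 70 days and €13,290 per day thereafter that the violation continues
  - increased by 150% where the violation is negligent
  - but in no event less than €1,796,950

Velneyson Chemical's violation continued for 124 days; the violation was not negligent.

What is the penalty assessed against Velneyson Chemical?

First 70 days: 70 × €9,860 = €690,200
Remaining days: (124 − 70) × €13,290 = €717,660
Per-day component: €690,200 + €717,660 = €1,407,860
Base plus per-day: €102,950 + €1,407,860 = €1,510,810
The violation was not negligent: no 150% increase.
Minimum €1,796,950: €1,510,810 is below the minimum → €1,796,950

Civil penalty: €1,796,950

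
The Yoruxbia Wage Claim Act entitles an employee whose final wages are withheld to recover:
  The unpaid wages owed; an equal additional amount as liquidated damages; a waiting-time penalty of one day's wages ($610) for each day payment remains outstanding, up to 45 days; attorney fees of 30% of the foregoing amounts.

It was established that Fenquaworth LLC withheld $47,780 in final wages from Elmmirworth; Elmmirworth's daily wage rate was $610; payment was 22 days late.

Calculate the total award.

Liquidated damages (equal amount): $47,780
Penalty days: min(22, 45) = 22
Waiting-time penalty: 22 × $610 = $13,420
Subtotal: $47,780 + $47,780 + $13,420 = $108,980
Attorney fees: 30% of $108,980 = $32,694
Total award: $108,980 + $32,694 = $141,674

$141,674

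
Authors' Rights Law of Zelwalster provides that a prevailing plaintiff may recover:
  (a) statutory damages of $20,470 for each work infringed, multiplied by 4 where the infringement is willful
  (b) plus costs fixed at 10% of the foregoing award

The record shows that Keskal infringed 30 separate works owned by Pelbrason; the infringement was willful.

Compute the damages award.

$2,702,040

Statutory damages: 30 × $20,470 = $614,100
Multiplied by 4: 4 × $614,100 = $2,456,400
Costs: 10% of $2,456,400 = $245,640
Award plus costs: $2,456,400 + $245,640 = $2,702,040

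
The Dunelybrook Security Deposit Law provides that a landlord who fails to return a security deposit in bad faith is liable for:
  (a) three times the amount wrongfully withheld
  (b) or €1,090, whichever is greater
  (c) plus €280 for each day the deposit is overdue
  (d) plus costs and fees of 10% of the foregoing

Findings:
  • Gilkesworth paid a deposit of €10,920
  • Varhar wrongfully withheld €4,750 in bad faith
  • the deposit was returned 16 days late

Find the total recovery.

€20,603

Trebled: 3 × €4,750 = €14,250
Minimum €1,090: €14,250 meets the minimum, no increase.
Late-return penalty: 16 × €280 = €4,480
Damages plus late penalty: €14,250 + €4,480 = €18,730
Costs and fees: 10% of €18,730 = €1,873
Total recovery: €18,730 + €1,873 = €20,603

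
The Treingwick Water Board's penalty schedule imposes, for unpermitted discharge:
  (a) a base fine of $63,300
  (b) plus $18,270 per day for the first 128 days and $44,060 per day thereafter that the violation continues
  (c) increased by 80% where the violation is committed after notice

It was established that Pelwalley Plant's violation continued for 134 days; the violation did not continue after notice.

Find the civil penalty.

$2,666,220

First 128 days: 128 × $18,270 = $2,338,560
Remaining days: (134 − 128) × $44,060 = $264,360
Per-day component: $2,338,560 + $264,360 = $2,602,920
Base plus per-day: $63,300 + $2,602,920 = $2,666,220
The violation did not continue after notice: no 80% increase.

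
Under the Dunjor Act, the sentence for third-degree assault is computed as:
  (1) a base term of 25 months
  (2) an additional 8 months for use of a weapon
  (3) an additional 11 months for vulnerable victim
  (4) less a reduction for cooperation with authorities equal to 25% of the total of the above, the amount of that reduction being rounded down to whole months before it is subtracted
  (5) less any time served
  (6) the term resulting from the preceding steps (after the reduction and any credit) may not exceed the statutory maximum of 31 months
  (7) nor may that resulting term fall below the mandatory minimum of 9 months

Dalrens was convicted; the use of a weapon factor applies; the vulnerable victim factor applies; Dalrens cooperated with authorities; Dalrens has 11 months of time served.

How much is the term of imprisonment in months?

Use of a weapon enhancement: +8 months
Vulnerable victim enhancement: +11 months
Adjusted term: 25 months + 8 months + 11 months = 44 months
Cooperation with authorities reduction: 25% of 44 months = 11 months (rounded down)
After reduction: 44 − 11 = 33 months
Less time served: 33 months − 11 months = 22 months
Cap at 31 months: 22 months is within the cap, no reduction.
Minimum 9 months: 22 months meets the minimum, no increase.

Sentence: 22 months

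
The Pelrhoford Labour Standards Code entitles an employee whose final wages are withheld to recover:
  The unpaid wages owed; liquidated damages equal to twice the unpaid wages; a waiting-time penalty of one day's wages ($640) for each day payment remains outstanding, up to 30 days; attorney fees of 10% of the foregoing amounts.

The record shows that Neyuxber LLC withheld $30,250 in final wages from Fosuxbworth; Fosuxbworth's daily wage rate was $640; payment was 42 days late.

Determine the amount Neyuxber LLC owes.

Total award: $120,945

Doubled: 2 × $30,250 = $60,500
Penalty days: min(42, 30) = 30
Waiting-time penalty: 30 × $640 = $19,200
Subtotal: $30,250 + $60,500 + $19,200 = $109,950
Attorney fees: 10% of $109,950 = $10,995
Total award: $109,950 + $10,995 = $120,945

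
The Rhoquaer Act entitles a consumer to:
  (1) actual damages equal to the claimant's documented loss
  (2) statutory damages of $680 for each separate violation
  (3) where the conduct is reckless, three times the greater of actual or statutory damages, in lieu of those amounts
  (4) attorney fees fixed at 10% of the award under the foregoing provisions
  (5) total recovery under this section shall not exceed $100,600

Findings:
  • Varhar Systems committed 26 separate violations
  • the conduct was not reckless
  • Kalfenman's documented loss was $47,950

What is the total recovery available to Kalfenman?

Statutory damages: 26 × $680 = $17,680
Conduct not reckless: the in-lieu enhancement does not apply.
Actual plus statutory damages: $47,950 + $17,680 = $65,630
Attorney fees: 10% of $65,630 = $6,563
Total before cap: $65,630 + $6,563 = $72,193
Cap at $100,600: $72,193 is within the cap, no reduction.

Total recovery: $72,193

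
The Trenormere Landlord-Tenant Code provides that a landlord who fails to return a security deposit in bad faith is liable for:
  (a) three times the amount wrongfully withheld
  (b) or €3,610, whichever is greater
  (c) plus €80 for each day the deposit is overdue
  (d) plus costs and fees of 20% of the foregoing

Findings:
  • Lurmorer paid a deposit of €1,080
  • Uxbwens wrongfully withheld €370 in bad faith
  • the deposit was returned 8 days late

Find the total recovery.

Trebled: 3 × €370 = €1,110
Minimum €3,610: €1,110 is below the minimum → €3,610
Late-return penalty: 8 × €80 = €640
Damages plus late penalty: €3,610 + €640 = €4,250
Costs and fees: 20% of €4,250 = €850
Total recovery: €4,250 + €850 = €5,100

€5,100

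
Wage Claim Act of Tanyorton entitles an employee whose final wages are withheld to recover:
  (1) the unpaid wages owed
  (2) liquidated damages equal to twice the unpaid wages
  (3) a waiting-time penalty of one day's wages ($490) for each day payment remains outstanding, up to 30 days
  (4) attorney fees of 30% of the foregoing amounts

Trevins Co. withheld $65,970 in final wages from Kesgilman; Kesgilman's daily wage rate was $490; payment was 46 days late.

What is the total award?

Doubled: 2 × $65,970 = $131,940
Penalty days: min(46, 30) = 30
Waiting-time penalty: 30 × $490 = $14,700
Subtotal: $65,970 + $131,940 + $14,700 = $212,610
Attorney fees: 30% of $212,610 = $63,783
Total award: $212,610 + $63,783 = $276,393

$276,393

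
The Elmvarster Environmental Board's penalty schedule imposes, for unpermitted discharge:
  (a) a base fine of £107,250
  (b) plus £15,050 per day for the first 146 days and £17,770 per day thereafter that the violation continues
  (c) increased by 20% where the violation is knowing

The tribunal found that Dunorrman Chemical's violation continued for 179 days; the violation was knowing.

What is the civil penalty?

£3,469,152

First 146 days: 146 × £15,050 = £2,197,300
Remaining days: (179 − 146) × £17,770 = £586,410
Per-day component: £2,197,300 + £586,410 = £2,783,710
Base plus per-day: £107,250 + £2,783,710 = £2,890,960
Enhancement: 20% of £2,890,960 = £578,192
Enhanced fine: £2,890,960 + £578,192 = £3,469,152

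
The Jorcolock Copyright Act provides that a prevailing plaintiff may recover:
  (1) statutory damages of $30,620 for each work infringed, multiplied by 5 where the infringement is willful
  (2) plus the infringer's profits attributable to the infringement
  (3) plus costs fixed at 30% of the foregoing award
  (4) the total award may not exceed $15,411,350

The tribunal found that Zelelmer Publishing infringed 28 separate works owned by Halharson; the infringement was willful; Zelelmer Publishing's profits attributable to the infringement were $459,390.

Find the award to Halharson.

Statutory damages: 28 × $30,620 = $857,360
Multiplied by 5: 5 × $857,360 = $4,286,800
Combined award: $4,286,800 + $459,390 = $4,746,190
Costs: 30% of $4,746,190 = $1,423,857
Award plus costs: $4,746,190 + $1,423,857 = $6,170,047
Cap at $15,411,350: $6,170,047 is within the cap, no reduction.

$6,170,047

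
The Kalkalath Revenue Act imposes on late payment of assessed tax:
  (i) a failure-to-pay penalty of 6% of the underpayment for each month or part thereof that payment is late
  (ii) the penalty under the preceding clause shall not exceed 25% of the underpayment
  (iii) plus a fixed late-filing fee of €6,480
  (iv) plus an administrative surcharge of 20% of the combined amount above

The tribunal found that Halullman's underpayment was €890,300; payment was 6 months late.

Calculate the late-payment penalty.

Accrued rate: 6% × 6 = 36%, capped at 25% → 25%
Failure-to-pay penalty: 25% of €890,300 = €222,575
Penalty before surcharge: €222,575 + €6,480 = €229,055
Administrative surcharge: 20% of €229,055 = €45,811
Total penalty: €229,055 + €45,811 = €274,866

€274,866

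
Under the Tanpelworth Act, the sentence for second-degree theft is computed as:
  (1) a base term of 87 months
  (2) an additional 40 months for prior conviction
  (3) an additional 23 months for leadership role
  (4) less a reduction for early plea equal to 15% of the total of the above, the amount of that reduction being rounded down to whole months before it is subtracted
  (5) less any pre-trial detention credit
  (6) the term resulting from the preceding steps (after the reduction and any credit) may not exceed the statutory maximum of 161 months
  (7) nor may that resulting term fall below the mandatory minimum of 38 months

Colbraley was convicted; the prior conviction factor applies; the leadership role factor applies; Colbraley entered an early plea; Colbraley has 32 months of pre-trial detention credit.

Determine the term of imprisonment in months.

96 months

Prior conviction enhancement: +40 months
Leadership role enhancement: +23 months
Adjusted term: 87 months + 40 months + 23 months = 150 months
Early plea reduction: 15% of 150 months = 22 months (rounded down)
After reduction: 150 − 22 = 128 months
Less pre-trial detention credit: 128 months − 32 months = 96 months
Cap at 161 months: 96 months is within the cap, no reduction.
Minimum 38 months: 96 months meets the minimum, no increase.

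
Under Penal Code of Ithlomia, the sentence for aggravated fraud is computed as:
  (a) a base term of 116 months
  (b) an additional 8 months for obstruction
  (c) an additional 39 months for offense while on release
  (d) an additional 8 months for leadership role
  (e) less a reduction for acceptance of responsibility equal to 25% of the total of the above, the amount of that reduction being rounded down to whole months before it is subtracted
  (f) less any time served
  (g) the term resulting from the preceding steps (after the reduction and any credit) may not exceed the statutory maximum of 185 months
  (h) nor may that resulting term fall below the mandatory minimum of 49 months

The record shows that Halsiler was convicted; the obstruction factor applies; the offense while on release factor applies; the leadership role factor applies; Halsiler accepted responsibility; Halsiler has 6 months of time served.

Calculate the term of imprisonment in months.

123 months

Obstruction enhancement: +8 months
Offense while on release enhancement: +39 months
Leadership role enhancement: +8 months
Adjusted term: 116 months + 8 months + 39 months + 8 months = 171 months
Acceptance of responsibility reduction: 25% of 171 months = 42 months (rounded down)
After reduction: 171 − 42 = 129 months
Less time served: 129 months − 6 months = 123 months
Cap at 185 months: 123 months is within the cap, no reduction.
Minimum 49 months: 123 months meets the minimum, no increase.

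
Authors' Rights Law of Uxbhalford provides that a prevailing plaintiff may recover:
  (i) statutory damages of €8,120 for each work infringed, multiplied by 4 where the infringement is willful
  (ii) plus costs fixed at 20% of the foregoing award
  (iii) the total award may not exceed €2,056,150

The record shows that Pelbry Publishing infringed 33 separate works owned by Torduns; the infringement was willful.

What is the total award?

Statutory damages: 33 × €8,120 = €267,960
Multiplied by 4: 4 × €267,960 = €1,071,840
Costs: 20% of €1,071,840 = €214,368
Award plus costs: €1,071,840 + €214,368 = €1,286,208
Cap at €2,056,150: €1,286,208 is within the cap, no reduction.

Award: €1,286,208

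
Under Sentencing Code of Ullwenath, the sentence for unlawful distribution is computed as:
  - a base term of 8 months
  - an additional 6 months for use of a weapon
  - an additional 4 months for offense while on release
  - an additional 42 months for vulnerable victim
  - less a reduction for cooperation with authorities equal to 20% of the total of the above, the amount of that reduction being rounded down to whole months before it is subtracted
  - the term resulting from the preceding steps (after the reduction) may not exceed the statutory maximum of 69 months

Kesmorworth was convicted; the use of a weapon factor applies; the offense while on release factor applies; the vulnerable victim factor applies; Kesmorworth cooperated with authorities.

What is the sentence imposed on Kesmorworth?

Use of a weapon enhancement: +6 months
Offense while on release enhancement: +4 months
Vulnerable victim enhancement: +42 months
Adjusted term: 8 months + 6 months + 4 months + 42 months = 60 months
Cooperation with authorities reduction: 20% of 60 months = 12 months (rounded down)
After reduction: 60 − 12 = 48 months
Cap at 69 months: 48 months is within the cap, no reduction.

48 months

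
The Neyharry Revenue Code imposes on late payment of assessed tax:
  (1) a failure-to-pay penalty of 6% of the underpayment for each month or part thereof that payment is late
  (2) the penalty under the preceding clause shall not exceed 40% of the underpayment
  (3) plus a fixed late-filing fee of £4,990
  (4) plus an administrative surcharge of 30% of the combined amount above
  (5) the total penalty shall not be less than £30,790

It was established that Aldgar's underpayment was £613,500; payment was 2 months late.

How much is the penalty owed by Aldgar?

Accrued rate: 6% × 2 = 12%, capped at 40% → 12%
Failure-to-pay penalty: 12% of £613,500 = £73,620
Penalty before surcharge: £73,620 + £4,990 = £78,610
Administrative surcharge: 30% of £78,610 = £23,583
Total penalty: £78,610 + £23,583 = £102,193
Minimum £30,790: £102,193 meets the minimum, no increase.

£102,193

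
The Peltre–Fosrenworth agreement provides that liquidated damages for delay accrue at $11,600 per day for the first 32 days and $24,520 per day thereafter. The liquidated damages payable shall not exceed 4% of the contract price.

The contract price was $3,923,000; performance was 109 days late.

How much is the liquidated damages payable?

$156,920

First 32 days: 32 × $11,600 = $371,200
Remaining days: (109 − 32) × $24,520 = $1,888,040
Accrued per-day damages: $371,200 + $1,888,040 = $2,259,240
Cap: 4% of $3,923,000 = $156,920
Cap at $156,920: $2,259,240 exceeds the cap → $156,920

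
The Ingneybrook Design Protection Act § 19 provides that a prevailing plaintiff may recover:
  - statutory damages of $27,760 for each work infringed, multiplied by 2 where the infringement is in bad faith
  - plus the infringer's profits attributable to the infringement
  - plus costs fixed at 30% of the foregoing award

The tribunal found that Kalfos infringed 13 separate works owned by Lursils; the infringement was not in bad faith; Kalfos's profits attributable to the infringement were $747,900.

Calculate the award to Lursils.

$1,441,414

Statutory damages: 13 × $27,760 = $360,880
Infringement not in bad faith: no ×2 enhancement.
Combined award: $360,880 + $747,900 = $1,108,780
Costs: 30% of $1,108,780 = $332,634
Award plus costs: $1,108,780 + $332,634 = $1,441,414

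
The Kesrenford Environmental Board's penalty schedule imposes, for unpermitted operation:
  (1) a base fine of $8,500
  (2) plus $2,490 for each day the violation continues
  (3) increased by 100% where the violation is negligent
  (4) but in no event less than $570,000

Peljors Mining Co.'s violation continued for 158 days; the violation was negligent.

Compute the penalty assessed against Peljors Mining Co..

Civil penalty: $803,840

Per-day component: 158 × $2,490 = $393,420
Base plus per-day: $8,500 + $393,420 = $401,920
Enhancement: 100% of $401,920 = $401,920
Enhanced fine: $401,920 + $401,920 = $803,840
Minimum $570,000: $803,840 meets the minimum, no increase.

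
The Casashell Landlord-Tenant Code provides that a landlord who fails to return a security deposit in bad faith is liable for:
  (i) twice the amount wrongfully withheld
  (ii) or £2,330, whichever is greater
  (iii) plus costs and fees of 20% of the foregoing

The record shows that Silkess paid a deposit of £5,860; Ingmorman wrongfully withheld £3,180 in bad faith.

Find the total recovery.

Recovery: £7,632

Doubled: 2 × £3,180 = £6,360
Minimum £2,330: £6,360 meets the minimum, no increase.
Costs and fees: 20% of £6,360 = £1,272
Total recovery: £6,360 + £1,272 = £7,632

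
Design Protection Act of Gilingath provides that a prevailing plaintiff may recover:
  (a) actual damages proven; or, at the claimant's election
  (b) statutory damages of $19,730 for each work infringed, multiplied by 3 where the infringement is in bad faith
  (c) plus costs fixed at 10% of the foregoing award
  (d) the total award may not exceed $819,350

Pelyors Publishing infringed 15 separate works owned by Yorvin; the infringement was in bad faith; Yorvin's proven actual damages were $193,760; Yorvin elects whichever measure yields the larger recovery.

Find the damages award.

$819,350

Statutory damages: 15 × $19,730 = $295,950
Trebled: 3 × $295,950 = $887,850
Greater of actual damages ($193,760) or enhanced statutory damages ($887,850): $887,850
Costs: 10% of $887,850 = $88,785
Award plus costs: $887,850 + $88,785 = $976,635
Cap at $819,350: $976,635 exceeds the cap → $819,350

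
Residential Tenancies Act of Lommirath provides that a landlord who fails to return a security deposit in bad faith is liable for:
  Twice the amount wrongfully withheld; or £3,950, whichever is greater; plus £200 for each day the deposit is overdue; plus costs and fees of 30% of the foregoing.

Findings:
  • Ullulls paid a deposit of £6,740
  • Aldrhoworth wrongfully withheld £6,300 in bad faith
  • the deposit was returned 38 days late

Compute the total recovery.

Doubled: 2 × £6,300 = £12,600
Minimum £3,950: £12,600 meets the minimum, no increase.
Late-return penalty: 38 × £200 = £7,600
Damages plus late penalty: £12,600 + £7,600 = £20,200
Costs and fees: 30% of £20,200 = £6,060
Total recovery: £20,200 + £6,060 = £26,260

Recovery: £26,260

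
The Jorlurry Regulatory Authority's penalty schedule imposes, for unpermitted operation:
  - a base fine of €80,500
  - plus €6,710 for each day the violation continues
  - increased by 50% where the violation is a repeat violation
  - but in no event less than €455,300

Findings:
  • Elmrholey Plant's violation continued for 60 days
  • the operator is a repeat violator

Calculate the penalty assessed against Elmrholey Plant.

Per-day component: 60 × €6,710 = €402,600
Base plus per-day: €80,500 + €402,600 = €483,100
Enhancement: 50% of €483,100 = €241,550
Enhanced fine: €483,100 + €241,550 = €724,650
Minimum €455,300: €724,650 meets the minimum, no increase.

€724,650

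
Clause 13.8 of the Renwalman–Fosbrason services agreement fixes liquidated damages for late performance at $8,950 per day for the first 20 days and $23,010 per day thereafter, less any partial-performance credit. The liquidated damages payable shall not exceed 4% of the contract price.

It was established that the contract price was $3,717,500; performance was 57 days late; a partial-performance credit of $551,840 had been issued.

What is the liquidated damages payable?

First 20 days: 20 × $8,950 = $179,000
Remaining days: (57 − 20) × $23,010 = $851,370
Accrued per-day damages: $179,000 + $851,370 = $1,030,370
Less partial-performance credit: $1,030,370 − $551,840 = $478,530
Cap: 4% of $3,717,500 = $148,700
Cap at $148,700: $478,530 exceeds the cap → $148,700

$148,700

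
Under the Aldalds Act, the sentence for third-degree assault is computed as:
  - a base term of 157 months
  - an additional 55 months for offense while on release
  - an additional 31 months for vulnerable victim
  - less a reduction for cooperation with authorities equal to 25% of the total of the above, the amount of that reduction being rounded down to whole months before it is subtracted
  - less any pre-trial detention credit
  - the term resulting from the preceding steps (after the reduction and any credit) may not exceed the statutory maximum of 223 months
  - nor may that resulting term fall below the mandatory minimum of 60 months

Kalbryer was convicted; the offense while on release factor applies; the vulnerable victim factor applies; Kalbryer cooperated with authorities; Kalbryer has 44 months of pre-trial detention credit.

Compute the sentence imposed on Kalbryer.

139 months

Offense while on release enhancement: +55 months
Vulnerable victim enhancement: +31 months
Adjusted term: 157 months + 55 months + 31 months = 243 months
Cooperation with authorities reduction: 25% of 243 months = 60 months (rounded down)
After reduction: 243 − 60 = 183 months
Less pre-trial detention credit: 183 months − 44 months = 139 months
Cap at 223 months: 139 months is within the cap, no reduction.
Minimum 60 months: 139 months meets the minimum, no increase.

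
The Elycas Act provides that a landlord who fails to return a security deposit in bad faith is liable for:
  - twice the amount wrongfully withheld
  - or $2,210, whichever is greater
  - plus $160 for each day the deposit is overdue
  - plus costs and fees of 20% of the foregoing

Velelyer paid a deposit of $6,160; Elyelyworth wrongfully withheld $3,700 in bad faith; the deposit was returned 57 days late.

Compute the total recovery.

Doubled: 2 × $3,700 = $7,400
Minimum $2,210: $7,400 meets the minimum, no increase.
Late-return penalty: 57 × $160 = $9,120
Damages plus late penalty: $7,400 + $9,120 = $16,520
Costs and fees: 20% of $16,520 = $3,304
Total recovery: $16,520 + $3,304 = $19,824

$19,824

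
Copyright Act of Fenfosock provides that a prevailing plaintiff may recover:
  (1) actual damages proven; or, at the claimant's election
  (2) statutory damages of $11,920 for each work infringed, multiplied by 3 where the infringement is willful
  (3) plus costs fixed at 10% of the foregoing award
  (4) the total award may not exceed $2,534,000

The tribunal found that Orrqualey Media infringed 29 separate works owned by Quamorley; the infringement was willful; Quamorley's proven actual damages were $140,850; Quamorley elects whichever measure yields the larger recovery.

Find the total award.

Statutory damages: 29 × $11,920 = $345,680
Trebled: 3 × $345,680 = $1,037,040
Greater of actual damages ($140,850) or enhanced statutory damages ($1,037,040): $1,037,040
Costs: 10% of $1,037,040 = $103,704
Award plus costs: $1,037,040 + $103,704 = $1,140,744
Cap at $2,534,000: $1,140,744 is within the cap, no reduction.

$1,140,744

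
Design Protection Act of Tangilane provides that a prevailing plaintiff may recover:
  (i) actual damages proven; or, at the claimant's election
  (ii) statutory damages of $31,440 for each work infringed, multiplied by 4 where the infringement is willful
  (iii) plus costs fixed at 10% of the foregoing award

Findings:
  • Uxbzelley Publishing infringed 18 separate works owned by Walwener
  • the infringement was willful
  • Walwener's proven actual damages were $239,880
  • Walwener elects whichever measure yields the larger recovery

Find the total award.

$2,490,048

Statutory damages: 18 × $31,440 = $565,920
Multiplied by 4: 4 × $565,920 = $2,263,680
Greater of actual damages ($239,880) or enhanced statutory damages ($2,263,680): $2,263,680
Costs: 10% of $2,263,680 = $226,368
Award plus costs: $2,263,680 + $226,368 = $2,490,048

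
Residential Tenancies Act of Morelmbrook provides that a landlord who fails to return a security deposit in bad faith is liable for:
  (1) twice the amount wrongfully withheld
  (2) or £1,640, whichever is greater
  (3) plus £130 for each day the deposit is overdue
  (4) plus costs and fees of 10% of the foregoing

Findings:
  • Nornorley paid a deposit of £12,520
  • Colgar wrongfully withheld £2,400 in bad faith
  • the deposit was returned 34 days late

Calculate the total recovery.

Doubled: 2 × £2,400 = £4,800
Minimum £1,640: £4,800 meets the minimum, no increase.
Late-return penalty: 34 × £130 = £4,420
Damages plus late penalty: £4,800 + £4,420 = £9,220
Costs and fees: 10% of £9,220 = £922
Total recovery: £9,220 + £922 = £10,142

£10,142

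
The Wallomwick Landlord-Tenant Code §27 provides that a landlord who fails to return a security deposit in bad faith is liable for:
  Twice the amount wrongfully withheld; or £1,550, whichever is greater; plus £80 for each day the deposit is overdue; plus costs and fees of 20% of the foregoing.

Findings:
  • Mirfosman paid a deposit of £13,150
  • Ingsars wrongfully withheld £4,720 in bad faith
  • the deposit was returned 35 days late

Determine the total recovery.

Doubled: 2 × £4,720 = £9,440
Minimum £1,550: £9,440 meets the minimum, no increase.
Late-return penalty: 35 × £80 = £2,800
Damages plus late penalty: £9,440 + £2,800 = £12,240
Costs and fees: 20% of £12,240 = £2,448
Total recovery: £12,240 + £2,448 = £14,688

£14,688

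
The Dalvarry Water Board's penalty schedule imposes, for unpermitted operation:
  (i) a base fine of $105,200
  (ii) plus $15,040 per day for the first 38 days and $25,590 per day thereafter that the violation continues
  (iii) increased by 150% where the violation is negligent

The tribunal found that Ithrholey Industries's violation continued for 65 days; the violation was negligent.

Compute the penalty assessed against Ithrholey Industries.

$3,419,125

First 38 days: 38 × $15,040 = $571,520
Remaining days: (65 − 38) × $25,590 = $690,930
Per-day component: $571,520 + $690,930 = $1,262,450
Base plus per-day: $105,200 + $1,262,450 = $1,367,650
Enhancement: 150% of $1,367,650 = $2,051,475
Enhanced fine: $1,367,650 + $2,051,475 = $3,419,125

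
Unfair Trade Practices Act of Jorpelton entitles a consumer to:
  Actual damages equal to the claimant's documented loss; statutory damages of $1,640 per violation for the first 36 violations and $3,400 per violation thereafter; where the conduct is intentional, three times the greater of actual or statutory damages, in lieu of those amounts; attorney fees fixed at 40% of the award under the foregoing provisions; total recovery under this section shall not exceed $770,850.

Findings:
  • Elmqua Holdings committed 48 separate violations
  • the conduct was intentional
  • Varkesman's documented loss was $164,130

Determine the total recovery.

$689,346

First 36 violations: 36 × $1,640 = $59,040
Remaining violations: (48 − 36) × $3,400 = $40,800
Statutory damages: $59,040 + $40,800 = $99,840
Greater of actual damages ($164,130) or statutory damages ($99,840): $164,130
Trebled: 3 × $164,130 = $492,390
Attorney fees: 40% of $492,390 = $196,956
Total before cap: $492,390 + $196,956 = $689,346
Cap at $770,850: $689,346 is within the cap, no reduction.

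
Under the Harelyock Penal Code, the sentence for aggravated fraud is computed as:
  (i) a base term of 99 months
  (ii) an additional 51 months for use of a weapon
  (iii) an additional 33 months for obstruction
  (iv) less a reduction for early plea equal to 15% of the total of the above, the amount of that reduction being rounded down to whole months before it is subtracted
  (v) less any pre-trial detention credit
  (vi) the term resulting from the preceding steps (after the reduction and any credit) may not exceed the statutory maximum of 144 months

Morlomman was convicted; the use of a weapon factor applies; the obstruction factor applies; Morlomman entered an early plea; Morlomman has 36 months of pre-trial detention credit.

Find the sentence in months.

120 months

Use of a weapon enhancement: +51 months
Obstruction enhancement: +33 months
Adjusted term: 99 months + 51 months + 33 months = 183 months
Early plea reduction: 15% of 183 months = 27 months (rounded down)
After reduction: 183 − 27 = 156 months
Less pre-trial detention credit: 156 months − 36 months = 120 months
Cap at 144 months: 120 months is within the cap, no reduction.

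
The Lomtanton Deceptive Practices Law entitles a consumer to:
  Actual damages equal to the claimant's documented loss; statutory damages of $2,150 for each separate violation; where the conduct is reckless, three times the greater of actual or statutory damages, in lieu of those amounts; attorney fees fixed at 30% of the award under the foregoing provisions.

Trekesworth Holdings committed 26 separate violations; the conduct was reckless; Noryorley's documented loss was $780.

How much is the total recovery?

$218,010

Statutory damages: 26 × $2,150 = $55,900
Greater of actual damages ($780) or statutory damages ($55,900): $55,900
Trebled: 3 × $55,900 = $167,700
Attorney fees: 30% of $167,700 = $50,310
Total recovery: $167,700 + $50,310 = $218,010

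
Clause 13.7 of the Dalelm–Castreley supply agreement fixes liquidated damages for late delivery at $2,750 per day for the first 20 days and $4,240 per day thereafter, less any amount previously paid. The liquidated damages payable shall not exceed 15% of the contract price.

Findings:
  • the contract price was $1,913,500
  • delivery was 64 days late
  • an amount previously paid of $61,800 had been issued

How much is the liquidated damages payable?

First 20 days: 20 × $2,750 = $55,000
Remaining days: (64 − 20) × $4,240 = $186,560
Accrued per-day damages: $55,000 + $186,560 = $241,560
Less amount previously paid: $241,560 − $61,800 = $179,760
Cap: 15% of $1,913,500 = $287,025
Cap at $287,025: $179,760 is within the cap, no reduction.

$179,760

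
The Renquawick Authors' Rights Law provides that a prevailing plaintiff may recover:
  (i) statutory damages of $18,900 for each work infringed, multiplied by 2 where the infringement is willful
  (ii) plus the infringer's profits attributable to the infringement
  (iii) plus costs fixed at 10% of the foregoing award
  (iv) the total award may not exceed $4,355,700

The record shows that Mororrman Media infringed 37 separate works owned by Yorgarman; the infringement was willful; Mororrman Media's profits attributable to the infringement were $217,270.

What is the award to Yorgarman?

Award: $1,777,457

Statutory damages: 37 × $18,900 = $699,300
Doubled: 2 × $699,300 = $1,398,600
Combined award: $1,398,600 + $217,270 = $1,615,870
Costs: 10% of $1,615,870 = $161,587
Award plus costs: $1,615,870 + $161,587 = $1,777,457
Cap at $4,355,700: $1,777,457 is within the cap, no reduction.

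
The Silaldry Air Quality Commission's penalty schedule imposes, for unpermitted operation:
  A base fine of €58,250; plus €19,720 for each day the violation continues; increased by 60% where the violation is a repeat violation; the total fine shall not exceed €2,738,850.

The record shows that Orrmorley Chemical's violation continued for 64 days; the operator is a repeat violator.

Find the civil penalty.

Per-day component: 64 × €19,720 = €1,262,080
Base plus per-day: €58,250 + €1,262,080 = €1,320,330
Enhancement: 60% of €1,320,330 = €792,198
Enhanced fine: €1,320,330 + €792,198 = €2,112,528
Cap at €2,738,850: €2,112,528 is within the cap, no reduction.

€2,112,528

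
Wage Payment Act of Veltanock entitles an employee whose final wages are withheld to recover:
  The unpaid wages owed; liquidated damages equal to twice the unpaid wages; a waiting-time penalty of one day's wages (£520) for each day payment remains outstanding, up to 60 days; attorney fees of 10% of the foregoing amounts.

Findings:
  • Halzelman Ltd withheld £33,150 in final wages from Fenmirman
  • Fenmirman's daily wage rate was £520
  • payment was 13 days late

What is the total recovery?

Doubled: 2 × £33,150 = £66,300
Penalty days: min(13, 60) = 13
Waiting-time penalty: 13 × £520 = £6,760
Subtotal: £33,150 + £66,300 + £6,760 = £106,210
Attorney fees: 10% of £106,210 = £10,621
Total award: £106,210 + £10,621 = £116,831

£116,831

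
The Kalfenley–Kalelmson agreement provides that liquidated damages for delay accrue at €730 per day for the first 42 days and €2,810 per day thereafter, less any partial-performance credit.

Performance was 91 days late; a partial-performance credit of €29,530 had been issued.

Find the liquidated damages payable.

€138,820

First 42 days: 42 × €730 = €30,660
Remaining days: (91 − 42) × €2,810 = €137,690
Accrued per-day damages: €30,660 + €137,690 = €168,350
Less partial-performance credit: €168,350 − €29,530 = €138,820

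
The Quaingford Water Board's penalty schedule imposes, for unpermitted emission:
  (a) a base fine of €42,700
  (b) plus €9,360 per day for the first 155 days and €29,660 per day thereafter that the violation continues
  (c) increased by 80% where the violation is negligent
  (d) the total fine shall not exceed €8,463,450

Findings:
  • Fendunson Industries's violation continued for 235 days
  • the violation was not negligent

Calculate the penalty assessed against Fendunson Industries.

First 155 days: 155 × €9,360 = €1,450,800
Remaining days: (235 − 155) × €29,660 = €2,372,800
Per-day component: €1,450,800 + €2,372,800 = €3,823,600
Base plus per-day: €42,700 + €3,823,600 = €3,866,300
The violation was not negligent: no 80% increase.
Cap at €8,463,450: €3,866,300 is within the cap, no reduction.

€3,866,300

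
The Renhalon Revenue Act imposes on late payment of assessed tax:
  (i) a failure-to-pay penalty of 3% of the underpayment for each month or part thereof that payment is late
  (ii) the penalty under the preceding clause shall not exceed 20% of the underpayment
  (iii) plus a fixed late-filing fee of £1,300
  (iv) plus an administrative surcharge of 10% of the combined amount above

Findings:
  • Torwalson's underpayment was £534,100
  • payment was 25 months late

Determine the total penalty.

£118,932

Accrued rate: 3% × 25 = 75%, capped at 20% → 20%
Failure-to-pay penalty: 20% of £534,100 = £106,820
Penalty before surcharge: £106,820 + £1,300 = £108,120
Administrative surcharge: 10% of £108,120 = £10,812
Total penalty: £108,120 + £10,812 = £118,932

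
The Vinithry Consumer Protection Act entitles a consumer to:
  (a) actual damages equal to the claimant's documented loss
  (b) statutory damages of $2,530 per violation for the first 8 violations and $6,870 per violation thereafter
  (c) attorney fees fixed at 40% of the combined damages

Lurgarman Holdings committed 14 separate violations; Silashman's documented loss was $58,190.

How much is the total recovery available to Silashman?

$167,510

First 8 violations: 8 × $2,530 = $20,240
Remaining violations: (14 − 8) × $6,870 = $41,220
Statutory damages: $20,240 + $41,220 = $61,460
Combined damages: $58,190 + $61,460 = $119,650
Attorney fees: 40% of $119,650 = $47,860
Total recovery: $119,650 + $47,860 = $167,510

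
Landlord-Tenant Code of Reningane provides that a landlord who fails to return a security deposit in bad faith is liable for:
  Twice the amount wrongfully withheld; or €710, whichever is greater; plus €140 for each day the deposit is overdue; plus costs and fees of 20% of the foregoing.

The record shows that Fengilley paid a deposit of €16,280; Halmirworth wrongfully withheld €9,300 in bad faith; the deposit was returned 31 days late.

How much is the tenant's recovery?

€27,528

Doubled: 2 × €9,300 = €18,600
Minimum €710: €18,600 meets the minimum, no increase.
Late-return penalty: 31 × €140 = €4,340
Damages plus late penalty: €18,600 + €4,340 = €22,940
Costs and fees: 20% of €22,940 = €4,588
Total recovery: €22,940 + €4,588 = €27,528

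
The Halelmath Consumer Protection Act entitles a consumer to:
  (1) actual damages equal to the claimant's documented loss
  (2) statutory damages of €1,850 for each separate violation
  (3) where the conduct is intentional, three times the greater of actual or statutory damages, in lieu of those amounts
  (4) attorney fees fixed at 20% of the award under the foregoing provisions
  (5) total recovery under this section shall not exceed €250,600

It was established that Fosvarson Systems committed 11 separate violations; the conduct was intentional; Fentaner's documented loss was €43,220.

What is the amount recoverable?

€155,592

Statutory damages: 11 × €1,850 = €20,350
Greater of actual damages (€43,220) or statutory damages (€20,350): €43,220
Trebled: 3 × €43,220 = €129,660
Attorney fees: 20% of €129,660 = €25,932
Total before cap: €129,660 + €25,932 = €155,592
Cap at €250,600: €155,592 is within the cap, no reduction.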